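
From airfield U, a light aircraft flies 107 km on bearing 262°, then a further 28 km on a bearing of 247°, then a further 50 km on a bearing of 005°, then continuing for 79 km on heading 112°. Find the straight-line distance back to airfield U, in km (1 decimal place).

Leg 1 (262°, 107 km): east 107 sin 262° = -105.96, north 107 cos 262° = -14.89
Leg 2 (247°, 28 km): east 28 sin 247° = -25.77, north 28 cos 247° = -10.94
Leg 3 (005°, 50 km): east 50 sin 5° = 4.36, north 50 cos 5° = 49.81
Leg 4 (112°, 79 km): east 79 sin 112° = 73.25, north 79 cos 112° = -29.59
Net: -54.13 east, -5.62 north. Distance = √((-54.13)² + (-5.62)²) = 54.418 km.

54.4 km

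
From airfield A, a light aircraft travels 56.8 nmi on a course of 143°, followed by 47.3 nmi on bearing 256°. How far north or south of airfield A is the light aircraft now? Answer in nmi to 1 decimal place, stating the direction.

56.8 nmi south

Leg 1 (143°, 56.8 nmi): east 56.8 sin 143° = 34.18, north 56.8 cos 143° = -45.36
Leg 2 (256°, 47.3 nmi): east 47.3 sin 256° = -45.89, north 47.3 cos 256° = -11.44
Net north component: -56.81 nmi.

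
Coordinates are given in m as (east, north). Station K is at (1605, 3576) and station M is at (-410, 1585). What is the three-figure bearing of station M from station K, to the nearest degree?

Δeast = -410 − 1605 = -2015.00; Δnorth = 1585 − 3576 = -1991.00.
Bearing = atan2(Δeast, Δnorth) mod 360° = 225.34° ≈ 225°.

225°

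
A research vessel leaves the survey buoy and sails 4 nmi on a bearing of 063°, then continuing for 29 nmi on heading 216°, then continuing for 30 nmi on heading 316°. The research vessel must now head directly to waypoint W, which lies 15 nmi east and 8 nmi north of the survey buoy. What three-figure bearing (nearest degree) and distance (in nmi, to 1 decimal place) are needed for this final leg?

Leg 1 (063°, 4 nmi): east 4 sin 63° = 3.56, north 4 cos 63° = 1.82
Leg 2 (216°, 29 nmi): east 29 sin 216° = -17.05, north 29 cos 216° = -23.46
Leg 3 (316°, 30 nmi): east 30 sin 316° = -20.84, north 30 cos 316° = 21.58
Current position: (-34.32, -0.07). Target: (15, 8). Remaining: Δeast = 49.32, Δnorth = 8.07.
Bearing = atan2(49.32, 8.07) mod 360° = 80.71°; distance = √((49.32)² + (8.07)²) = 49.977 nmi.

081°, 50.0 nmi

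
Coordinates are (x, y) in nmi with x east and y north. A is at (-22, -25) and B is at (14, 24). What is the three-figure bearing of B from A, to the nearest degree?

Δeast = 14 − -22 = 36.00; Δnorth = 24 − -25 = 49.00.
Bearing = atan2(Δeast, Δnorth) mod 360° = 36.30° ≈ 036°.

036°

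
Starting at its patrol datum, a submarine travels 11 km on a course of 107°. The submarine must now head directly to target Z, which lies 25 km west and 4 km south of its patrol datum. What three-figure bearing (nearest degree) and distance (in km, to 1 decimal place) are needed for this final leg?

Leg 1 (107°, 11 km): east 11 sin 107° = 10.52, north 11 cos 107° = -3.22
Current position: (10.52, -3.22). Target: (-25, -4). Remaining: Δeast = -35.52, Δnorth = -0.78.
Bearing = atan2(-35.52, -0.78) mod 360° = 268.74°; distance = √((-35.52)² + (-0.78)²) = 35.528 km.

269°, 35.5 km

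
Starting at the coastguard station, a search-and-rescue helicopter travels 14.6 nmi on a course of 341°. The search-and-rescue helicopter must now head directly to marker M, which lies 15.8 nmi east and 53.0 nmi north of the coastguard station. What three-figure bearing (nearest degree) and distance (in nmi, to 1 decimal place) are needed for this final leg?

028°, 44.3 nmi

Leg 1 (341°, 14.6 nmi): east 14.6 sin 341° = -4.75, north 14.6 cos 341° = 13.80
Current position: (-4.75, 13.80). Target: (15.8, 53.0). Remaining: Δeast = 20.55, Δnorth = 39.20.
Bearing = atan2(20.55, 39.20) mod 360° = 27.67°; distance = √((20.55)² + (39.20)²) = 44.257 nmi.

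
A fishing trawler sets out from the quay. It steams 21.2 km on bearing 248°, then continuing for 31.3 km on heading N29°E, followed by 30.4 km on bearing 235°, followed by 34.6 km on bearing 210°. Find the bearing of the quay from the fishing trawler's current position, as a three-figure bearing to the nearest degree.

Leg 1 (248°, 21.2 km): east 21.2 sin 248° = -19.66, north 21.2 cos 248° = -7.94
Leg 2 (N29°E, 31.3 km): east 31.3 sin 29° = 15.17, north 31.3 cos 29° = 27.38
Leg 3 (235°, 30.4 km): east 30.4 sin 235° = -24.90, north 30.4 cos 235° = -17.44
Leg 4 (210°, 34.6 km): east 34.6 sin 210° = -17.30, north 34.6 cos 210° = -29.96
Net displacement: -46.68 east, -27.97 north. Direction back to start is (46.68, 27.97): bearing = atan2(46.68, 27.97) mod 360° = 59.08° ≈ 059°.

059°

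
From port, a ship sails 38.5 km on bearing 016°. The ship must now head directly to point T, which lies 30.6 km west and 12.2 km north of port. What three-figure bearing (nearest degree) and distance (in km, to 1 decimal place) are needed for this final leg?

Leg 1 (016°, 38.5 km): east 38.5 sin 16° = 10.61, north 38.5 cos 16° = 37.01
Current position: (10.61, 37.01). Target: (-30.6, 12.2). Remaining: Δeast = -41.21, Δnorth = -24.81.
Bearing = atan2(-41.21, -24.81) mod 360° = 238.95°; distance = √((-41.21)² + (-24.81)²) = 48.103 km.

239°, 48.1 km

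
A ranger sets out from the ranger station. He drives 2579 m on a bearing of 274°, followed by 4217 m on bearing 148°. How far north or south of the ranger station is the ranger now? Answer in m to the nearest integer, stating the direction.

Leg 1 (274°, 2579 m): east 2579 sin 274° = -2572.72, north 2579 cos 274° = 179.90
Leg 2 (148°, 4217 m): east 4217 sin 148° = 2234.67, north 4217 cos 148° = -3576.22
Net north component: -3396.32 m.

3396 m south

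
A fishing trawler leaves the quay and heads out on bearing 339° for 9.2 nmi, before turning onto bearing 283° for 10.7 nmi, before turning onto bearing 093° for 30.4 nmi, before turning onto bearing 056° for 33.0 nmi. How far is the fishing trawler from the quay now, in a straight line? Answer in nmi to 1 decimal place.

52.1 nmi

Leg 1 (339°, 9.2 nmi): east 9.2 sin 339° = -3.30, north 9.2 cos 339° = 8.59
Leg 2 (283°, 10.7 nmi): east 10.7 sin 283° = -10.43, north 10.7 cos 283° = 2.41
Leg 3 (093°, 30.4 nmi): east 30.4 sin 93° = 30.36, north 30.4 cos 93° = -1.59
Leg 4 (056°, 33.0 nmi): east 33.0 sin 56° = 27.36, north 33.0 cos 56° = 18.45
Net: 43.99 east, 27.86 north. Distance = √((43.99)² + (27.86)²) = 52.072 nmi.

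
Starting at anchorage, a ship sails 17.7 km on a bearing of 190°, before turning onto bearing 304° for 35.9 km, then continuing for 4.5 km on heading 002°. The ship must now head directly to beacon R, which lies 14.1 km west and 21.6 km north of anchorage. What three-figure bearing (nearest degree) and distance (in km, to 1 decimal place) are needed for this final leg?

Leg 1 (190°, 17.7 km): east 17.7 sin 190° = -3.07, north 17.7 cos 190° = -17.43
Leg 2 (304°, 35.9 km): east 35.9 sin 304° = -29.76, north 35.9 cos 304° = 20.08
Leg 3 (002°, 4.5 km): east 4.5 sin 2° = 0.16, north 4.5 cos 2° = 4.50
Current position: (-32.68, 7.14). Target: (-14.1, 21.6). Remaining: Δeast = 18.58, Δnorth = 14.46.
Bearing = atan2(18.58, 14.46) mod 360° = 52.11°; distance = √((18.58)² + (14.46)²) = 23.542 km.

052°, 23.5 km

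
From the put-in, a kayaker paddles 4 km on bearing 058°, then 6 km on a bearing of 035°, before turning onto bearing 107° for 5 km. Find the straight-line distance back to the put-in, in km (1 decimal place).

Leg 1 (058°, 4 km): east 4 sin 58° = 3.39, north 4 cos 58° = 2.12
Leg 2 (035°, 6 km): east 6 sin 35° = 3.44, north 6 cos 35° = 4.91
Leg 3 (107°, 5 km): east 5 sin 107° = 4.78, north 5 cos 107° = -1.46
Net: 11.62 east, 5.57 north. Distance = √((11.62)² + (5.57)²) = 12.883 km.

12.9 km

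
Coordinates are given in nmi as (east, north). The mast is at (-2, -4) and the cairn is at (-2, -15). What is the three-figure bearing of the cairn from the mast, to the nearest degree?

180°

Δeast = -2 − -2 = 0.00; Δnorth = -15 − -4 = -11.00.
Bearing = atan2(Δeast, Δnorth) mod 360° = 180.00° ≈ 180°.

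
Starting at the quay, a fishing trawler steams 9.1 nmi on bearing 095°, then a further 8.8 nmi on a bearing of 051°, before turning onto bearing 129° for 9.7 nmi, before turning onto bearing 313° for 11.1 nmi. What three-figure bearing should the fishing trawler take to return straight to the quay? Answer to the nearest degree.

248°

Leg 1 (095°, 9.1 nmi): east 9.1 sin 95° = 9.07, north 9.1 cos 95° = -0.79
Leg 2 (051°, 8.8 nmi): east 8.8 sin 51° = 6.84, north 8.8 cos 51° = 5.54
Leg 3 (129°, 9.7 nmi): east 9.7 sin 129° = 7.54, north 9.7 cos 129° = -6.10
Leg 4 (313°, 11.1 nmi): east 11.1 sin 313° = -8.12, north 11.1 cos 313° = 7.57
Net displacement: 15.32 east, 6.21 north. Direction back to start is (-15.32, -6.21): bearing = atan2(-15.32, -6.21) mod 360° = 247.94° ≈ 248°.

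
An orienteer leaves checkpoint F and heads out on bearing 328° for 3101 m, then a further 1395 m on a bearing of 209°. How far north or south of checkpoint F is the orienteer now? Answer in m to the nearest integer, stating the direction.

Leg 1 (328°, 3101 m): east 3101 sin 328° = -1643.28, north 3101 cos 328° = 2629.80
Leg 2 (209°, 1395 m): east 1395 sin 209° = -676.31, north 1395 cos 209° = -1220.09
Net north component: 1409.70 m.

1410 m north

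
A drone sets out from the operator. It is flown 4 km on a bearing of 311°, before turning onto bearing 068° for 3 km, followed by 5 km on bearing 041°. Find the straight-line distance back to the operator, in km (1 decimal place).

Leg 1 (311°, 4 km): east 4 sin 311° = -3.02, north 4 cos 311° = 2.62
Leg 2 (068°, 3 km): east 3 sin 68° = 2.78, north 3 cos 68° = 1.12
Leg 3 (041°, 5 km): east 5 sin 41° = 3.28, north 5 cos 41° = 3.77
Net: 3.04 east, 7.52 north. Distance = √((3.04)² + (7.52)²) = 8.114 km.

8.1 km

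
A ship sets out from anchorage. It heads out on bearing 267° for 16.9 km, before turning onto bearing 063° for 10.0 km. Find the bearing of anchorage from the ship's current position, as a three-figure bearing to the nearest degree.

115°

Leg 1 (267°, 16.9 km): east 16.9 sin 267° = -16.88, north 16.9 cos 267° = -0.88
Leg 2 (063°, 10.0 km): east 10.0 sin 63° = 8.91, north 10.0 cos 63° = 4.54
Net displacement: -7.97 east, 3.66 north. Direction back to start is (7.97, -3.66): bearing = atan2(7.97, -3.66) mod 360° = 114.65° ≈ 115°.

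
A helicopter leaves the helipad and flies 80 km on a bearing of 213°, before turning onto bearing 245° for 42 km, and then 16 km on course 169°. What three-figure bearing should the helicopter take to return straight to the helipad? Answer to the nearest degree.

038°

Leg 1 (213°, 80 km): east 80 sin 213° = -43.57, north 80 cos 213° = -67.09
Leg 2 (245°, 42 km): east 42 sin 245° = -38.06, north 42 cos 245° = -17.75
Leg 3 (169°, 16 km): east 16 sin 169° = 3.05, north 16 cos 169° = -15.71
Net displacement: -78.58 east, -100.55 north. Direction back to start is (78.58, 100.55): bearing = atan2(78.58, 100.55) mod 360° = 38.01° ≈ 038°.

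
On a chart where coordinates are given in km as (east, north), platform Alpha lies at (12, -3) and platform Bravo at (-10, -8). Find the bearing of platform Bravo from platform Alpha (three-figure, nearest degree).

Δeast = -10 − 12 = -22.00; Δnorth = -8 − -3 = -5.00.
Bearing = atan2(Δeast, Δnorth) mod 360° = 257.20° ≈ 257°.

257°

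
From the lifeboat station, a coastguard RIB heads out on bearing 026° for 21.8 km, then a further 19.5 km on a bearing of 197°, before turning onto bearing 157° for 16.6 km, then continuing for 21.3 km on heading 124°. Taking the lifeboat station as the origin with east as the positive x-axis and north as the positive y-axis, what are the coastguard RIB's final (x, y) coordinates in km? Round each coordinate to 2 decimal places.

(28.00, -26.25)

Leg 1 (026°, 21.8 km): east 21.8 sin 26° = 9.56, north 21.8 cos 26° = 19.59
Leg 2 (197°, 19.5 km): east 19.5 sin 197° = -5.70, north 19.5 cos 197° = -18.65
Leg 3 (157°, 16.6 km): east 16.6 sin 157° = 6.49, north 16.6 cos 157° = -15.28
Leg 4 (124°, 21.3 km): east 21.3 sin 124° = 17.66, north 21.3 cos 124° = -11.91
Summing: 28.00 km east, -26.25 km north → (28.00, -26.25).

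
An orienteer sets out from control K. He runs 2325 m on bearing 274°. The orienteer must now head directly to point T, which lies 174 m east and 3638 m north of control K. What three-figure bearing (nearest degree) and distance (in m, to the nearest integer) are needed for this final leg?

Leg 1 (274°, 2325 m): east 2325 sin 274° = -2319.34, north 2325 cos 274° = 162.18
Current position: (-2319.34, 162.18). Target: (174, 3638). Remaining: Δeast = 2493.34, Δnorth = 3475.82.
Bearing = atan2(2493.34, 3475.82) mod 360° = 35.65°; distance = √((2493.34)² + (3475.82)²) = 4277.619 m.

036°, 4278 m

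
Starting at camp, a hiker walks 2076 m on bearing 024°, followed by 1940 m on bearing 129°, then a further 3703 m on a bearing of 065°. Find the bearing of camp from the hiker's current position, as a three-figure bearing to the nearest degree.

Leg 1 (024°, 2076 m): east 2076 sin 24° = 844.39, north 2076 cos 24° = 1896.52
Leg 2 (129°, 1940 m): east 1940 sin 129° = 1507.66, north 1940 cos 129° = -1220.88
Leg 3 (065°, 3703 m): east 3703 sin 65° = 3356.06, north 3703 cos 65° = 1564.96
Net displacement: 5708.11 east, 2240.59 north. Direction back to start is (-5708.11, -2240.59): bearing = atan2(-5708.11, -2240.59) mod 360° = 248.57° ≈ 249°.

249°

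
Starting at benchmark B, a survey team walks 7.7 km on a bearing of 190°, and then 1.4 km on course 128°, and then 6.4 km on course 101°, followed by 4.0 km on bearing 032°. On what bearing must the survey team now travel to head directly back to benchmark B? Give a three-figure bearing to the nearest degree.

308°

Leg 1 (190°, 7.7 km): east 7.7 sin 190° = -1.34, north 7.7 cos 190° = -7.58
Leg 2 (128°, 1.4 km): east 1.4 sin 128° = 1.10, north 1.4 cos 128° = -0.86
Leg 3 (101°, 6.4 km): east 6.4 sin 101° = 6.28, north 6.4 cos 101° = -1.22
Leg 4 (032°, 4.0 km): east 4.0 sin 32° = 2.12, north 4.0 cos 32° = 3.39
Net displacement: 8.17 east, -6.27 north. Direction back to start is (-8.17, 6.27): bearing = atan2(-8.17, 6.27) mod 360° = 307.53° ≈ 308°.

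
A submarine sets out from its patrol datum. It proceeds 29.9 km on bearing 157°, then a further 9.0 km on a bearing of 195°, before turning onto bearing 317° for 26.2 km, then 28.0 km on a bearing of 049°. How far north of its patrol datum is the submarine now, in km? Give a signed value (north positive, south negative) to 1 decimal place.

1.3 km

Leg 1 (157°, 29.9 km): east 29.9 sin 157° = 11.68, north 29.9 cos 157° = -27.52
Leg 2 (195°, 9.0 km): east 9.0 sin 195° = -2.33, north 9.0 cos 195° = -8.69
Leg 3 (317°, 26.2 km): east 26.2 sin 317° = -17.87, north 26.2 cos 317° = 19.16
Leg 4 (049°, 28.0 km): east 28.0 sin 49° = 21.13, north 28.0 cos 49° = 18.37
Net north component: 1.31 km.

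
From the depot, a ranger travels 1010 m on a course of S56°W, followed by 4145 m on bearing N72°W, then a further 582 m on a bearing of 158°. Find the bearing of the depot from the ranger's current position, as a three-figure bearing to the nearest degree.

092°

Leg 1 (S56°W, 1010 m): east 1010 sin 236° = -837.33, north 1010 cos 236° = -564.78
Leg 2 (N72°W, 4145 m): east 4145 sin 288° = -3942.13, north 4145 cos 288° = 1280.88
Leg 3 (158°, 582 m): east 582 sin 158° = 218.02, north 582 cos 158° = -539.62
Net displacement: -4561.44 east, 176.47 north. Direction back to start is (4561.44, -176.47): bearing = atan2(4561.44, -176.47) mod 360° = 92.22° ≈ 092°.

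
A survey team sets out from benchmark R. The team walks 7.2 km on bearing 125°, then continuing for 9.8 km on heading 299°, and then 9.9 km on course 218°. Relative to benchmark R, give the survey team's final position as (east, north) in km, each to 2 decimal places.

(-8.77, -7.18)

Leg 1 (125°, 7.2 km): east 7.2 sin 125° = 5.90, north 7.2 cos 125° = -4.13
Leg 2 (299°, 9.8 km): east 9.8 sin 299° = -8.57, north 9.8 cos 299° = 4.75
Leg 3 (218°, 9.9 km): east 9.9 sin 218° = -6.10, north 9.9 cos 218° = -7.80
Summing: -8.77 km east, -7.18 km north → (-8.77, -7.18).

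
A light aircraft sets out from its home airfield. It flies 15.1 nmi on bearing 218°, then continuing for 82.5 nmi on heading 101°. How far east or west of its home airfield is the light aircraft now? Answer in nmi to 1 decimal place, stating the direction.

Leg 1 (218°, 15.1 nmi): east 15.1 sin 218° = -9.30, north 15.1 cos 218° = -11.90
Leg 2 (101°, 82.5 nmi): east 82.5 sin 101° = 80.98, north 82.5 cos 101° = -15.74
Net east component: 71.69 nmi.

71.7 nmi east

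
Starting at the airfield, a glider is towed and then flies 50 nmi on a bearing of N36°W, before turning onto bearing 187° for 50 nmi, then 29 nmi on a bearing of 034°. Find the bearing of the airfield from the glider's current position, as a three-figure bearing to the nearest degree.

Leg 1 (N36°W, 50 nmi): east 50 sin 324° = -29.39, north 50 cos 324° = 40.45
Leg 2 (187°, 50 nmi): east 50 sin 187° = -6.09, north 50 cos 187° = -49.63
Leg 3 (034°, 29 nmi): east 29 sin 34° = 16.22, north 29 cos 34° = 24.04
Net displacement: -19.27 east, 14.87 north. Direction back to start is (19.27, -14.87): bearing = atan2(19.27, -14.87) mod 360° = 127.65° ≈ 128°.

128°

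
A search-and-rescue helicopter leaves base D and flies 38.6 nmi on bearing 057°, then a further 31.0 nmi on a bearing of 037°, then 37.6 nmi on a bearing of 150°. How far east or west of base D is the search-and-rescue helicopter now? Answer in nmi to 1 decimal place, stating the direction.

Leg 1 (057°, 38.6 nmi): east 38.6 sin 57° = 32.37, north 38.6 cos 57° = 21.02
Leg 2 (037°, 31.0 nmi): east 31.0 sin 37° = 18.66, north 31.0 cos 37° = 24.76
Leg 3 (150°, 37.6 nmi): east 37.6 sin 150° = 18.80, north 37.6 cos 150° = -32.56
Net east component: 69.83 nmi.

69.8 nmi east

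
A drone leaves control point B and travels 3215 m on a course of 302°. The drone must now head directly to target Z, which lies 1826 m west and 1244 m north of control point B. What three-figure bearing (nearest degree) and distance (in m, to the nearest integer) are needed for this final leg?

Leg 1 (302°, 3215 m): east 3215 sin 302° = -2726.47, north 3215 cos 302° = 1703.69
Current position: (-2726.47, 1703.69). Target: (-1826, 1244). Remaining: Δeast = 900.47, Δnorth = -459.69.
Bearing = atan2(900.47, -459.69) mod 360° = 117.04°; distance = √((900.47)² + (-459.69)²) = 1011.024 m.

117°, 1011 m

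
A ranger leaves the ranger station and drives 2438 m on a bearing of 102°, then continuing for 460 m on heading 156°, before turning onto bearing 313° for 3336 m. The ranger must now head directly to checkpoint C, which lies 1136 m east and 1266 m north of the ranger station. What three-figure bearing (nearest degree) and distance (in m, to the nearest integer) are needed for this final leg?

095°, 1007 m

Leg 1 (102°, 2438 m): east 2438 sin 102° = 2384.72, north 2438 cos 102° = -506.89
Leg 2 (156°, 460 m): east 460 sin 156° = 187.10, north 460 cos 156° = -420.23
Leg 3 (313°, 3336 m): east 3336 sin 313° = -2439.80, north 3336 cos 313° = 2275.15
Current position: (132.03, 1348.03). Target: (1136, 1266). Remaining: Δeast = 1003.97, Δnorth = -82.03.
Bearing = atan2(1003.97, -82.03) mod 360° = 94.67°; distance = √((1003.97)² + (-82.03)²) = 1007.319 m.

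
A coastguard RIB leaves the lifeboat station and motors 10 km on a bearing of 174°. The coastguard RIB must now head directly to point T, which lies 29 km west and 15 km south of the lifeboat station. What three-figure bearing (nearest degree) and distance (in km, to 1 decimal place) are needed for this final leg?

Leg 1 (174°, 10 km): east 10 sin 174° = 1.05, north 10 cos 174° = -9.95
Current position: (1.05, -9.95). Target: (-29, -15). Remaining: Δeast = -30.05, Δnorth = -5.05.
Bearing = atan2(-30.05, -5.05) mod 360° = 260.45°; distance = √((-30.05)² + (-5.05)²) = 30.468 km.

260°, 30.5 km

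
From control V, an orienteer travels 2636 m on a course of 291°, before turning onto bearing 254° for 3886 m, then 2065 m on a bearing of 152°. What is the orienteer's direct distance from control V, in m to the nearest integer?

Leg 1 (291°, 2636 m): east 2636 sin 291° = -2460.92, north 2636 cos 291° = 944.66
Leg 2 (254°, 3886 m): east 3886 sin 254° = -3735.46, north 3886 cos 254° = -1071.13
Leg 3 (152°, 2065 m): east 2065 sin 152° = 969.46, north 2065 cos 152° = -1823.29
Net: -5226.92 east, -1949.76 north. Distance = √((-5226.92)² + (-1949.76)²) = 5578.733 m.

5579 m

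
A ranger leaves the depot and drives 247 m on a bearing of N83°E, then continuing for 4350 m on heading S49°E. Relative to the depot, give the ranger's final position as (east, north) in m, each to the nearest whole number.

(3528, -2824)

Leg 1 (N83°E, 247 m): east 247 sin 83° = 245.16, north 247 cos 83° = 30.10
Leg 2 (S49°E, 4350 m): east 4350 sin 131° = 3282.99, north 4350 cos 131° = -2853.86
Summing: 3528.15 m east, -2823.76 m north → (3528, -2824).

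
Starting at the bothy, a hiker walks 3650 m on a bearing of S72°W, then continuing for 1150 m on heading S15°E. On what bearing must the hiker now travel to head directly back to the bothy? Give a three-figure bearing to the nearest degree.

055°

Leg 1 (S72°W, 3650 m): east 3650 sin 252° = -3471.36, north 3650 cos 252° = -1127.91
Leg 2 (S15°E, 1150 m): east 1150 sin 165° = 297.64, north 1150 cos 165° = -1110.81
Net displacement: -3173.71 east, -2238.73 north. Direction back to start is (3173.71, 2238.73): bearing = atan2(3173.71, 2238.73) mod 360° = 54.80° ≈ 055°.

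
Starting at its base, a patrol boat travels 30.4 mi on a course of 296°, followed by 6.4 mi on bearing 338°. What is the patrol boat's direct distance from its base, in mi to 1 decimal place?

Leg 1 (296°, 30.4 mi): east 30.4 sin 296° = -27.32, north 30.4 cos 296° = 13.33
Leg 2 (338°, 6.4 mi): east 6.4 sin 338° = -2.40, north 6.4 cos 338° = 5.93
Net: -29.72 east, 19.26 north. Distance = √((-29.72)² + (19.26)²) = 35.416 mi.

35.4 mi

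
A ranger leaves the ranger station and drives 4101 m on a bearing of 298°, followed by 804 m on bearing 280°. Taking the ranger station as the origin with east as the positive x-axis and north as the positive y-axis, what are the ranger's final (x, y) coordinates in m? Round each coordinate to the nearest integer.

Leg 1 (298°, 4101 m): east 4101 sin 298° = -3620.97, north 4101 cos 298° = 1925.30
Leg 2 (280°, 804 m): east 804 sin 280° = -791.79, north 804 cos 280° = 139.61
Summing: -4412.75 m east, 2064.92 m north → (-4413, 2065).

(-4413, 2065)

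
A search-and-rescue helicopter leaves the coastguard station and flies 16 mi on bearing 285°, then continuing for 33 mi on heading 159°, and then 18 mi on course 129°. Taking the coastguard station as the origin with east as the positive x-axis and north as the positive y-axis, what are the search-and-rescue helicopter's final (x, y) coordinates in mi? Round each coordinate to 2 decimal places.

Leg 1 (285°, 16 mi): east 16 sin 285° = -15.45, north 16 cos 285° = 4.14
Leg 2 (159°, 33 mi): east 33 sin 159° = 11.83, north 33 cos 159° = -30.81
Leg 3 (129°, 18 mi): east 18 sin 129° = 13.99, north 18 cos 129° = -11.33
Summing: 10.36 mi east, -37.99 mi north → (10.36, -37.99).

(10.36, -37.99)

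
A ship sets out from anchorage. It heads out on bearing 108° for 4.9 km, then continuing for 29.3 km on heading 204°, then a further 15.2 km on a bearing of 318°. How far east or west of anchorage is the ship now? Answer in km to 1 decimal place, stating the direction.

Leg 1 (108°, 4.9 km): east 4.9 sin 108° = 4.66, north 4.9 cos 108° = -1.51
Leg 2 (204°, 29.3 km): east 29.3 sin 204° = -11.92, north 29.3 cos 204° = -26.77
Leg 3 (318°, 15.2 km): east 15.2 sin 318° = -10.17, north 15.2 cos 318° = 11.30
Net east component: -17.43 km.

17.4 km west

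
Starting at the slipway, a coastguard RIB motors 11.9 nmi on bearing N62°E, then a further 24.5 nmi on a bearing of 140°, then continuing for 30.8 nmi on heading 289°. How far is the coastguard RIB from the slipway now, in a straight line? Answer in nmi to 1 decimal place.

Leg 1 (N62°E, 11.9 nmi): east 11.9 sin 62° = 10.51, north 11.9 cos 62° = 5.59
Leg 2 (140°, 24.5 nmi): east 24.5 sin 140° = 15.75, north 24.5 cos 140° = -18.77
Leg 3 (289°, 30.8 nmi): east 30.8 sin 289° = -29.12, north 30.8 cos 289° = 10.03
Net: -2.87 east, -3.15 north. Distance = √((-2.87)² + (-3.15)²) = 4.262 nmi.

4.3 nmi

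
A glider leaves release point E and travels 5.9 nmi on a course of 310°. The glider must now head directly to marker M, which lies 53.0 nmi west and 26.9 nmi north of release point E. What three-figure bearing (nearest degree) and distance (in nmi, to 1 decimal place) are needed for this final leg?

295°, 53.7 nmi

Leg 1 (310°, 5.9 nmi): east 5.9 sin 310° = -4.52, north 5.9 cos 310° = 3.79
Current position: (-4.52, 3.79). Target: (-53.0, 26.9). Remaining: Δeast = -48.48, Δnorth = 23.11.
Bearing = atan2(-48.48, 23.11) mod 360° = 295.48°; distance = √((-48.48)² + (23.11)²) = 53.706 nmi.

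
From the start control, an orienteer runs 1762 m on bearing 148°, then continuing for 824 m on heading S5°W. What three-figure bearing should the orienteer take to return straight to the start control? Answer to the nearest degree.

340°

Leg 1 (148°, 1762 m): east 1762 sin 148° = 933.72, north 1762 cos 148° = -1494.26
Leg 2 (S5°W, 824 m): east 824 sin 185° = -71.82, north 824 cos 185° = -820.86
Net displacement: 861.90 east, -2315.13 north. Direction back to start is (-861.90, 2315.13): bearing = atan2(-861.90, 2315.13) mod 360° = 339.58° ≈ 340°.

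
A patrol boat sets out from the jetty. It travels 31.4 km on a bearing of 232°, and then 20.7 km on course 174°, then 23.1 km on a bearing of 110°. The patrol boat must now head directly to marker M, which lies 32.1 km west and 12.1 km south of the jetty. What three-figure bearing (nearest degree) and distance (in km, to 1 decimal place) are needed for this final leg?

319°, 47.4 km

Leg 1 (232°, 31.4 km): east 31.4 sin 232° = -24.74, north 31.4 cos 232° = -19.33
Leg 2 (174°, 20.7 km): east 20.7 sin 174° = 2.16, north 20.7 cos 174° = -20.59
Leg 3 (110°, 23.1 km): east 23.1 sin 110° = 21.71, north 23.1 cos 110° = -7.90
Current position: (-0.87, -47.82). Target: (-32.1, -12.1). Remaining: Δeast = -31.23, Δnorth = 35.72.
Bearing = atan2(-31.23, 35.72) mod 360° = 318.84°; distance = √((-31.23)² + (35.72)²) = 47.445 km.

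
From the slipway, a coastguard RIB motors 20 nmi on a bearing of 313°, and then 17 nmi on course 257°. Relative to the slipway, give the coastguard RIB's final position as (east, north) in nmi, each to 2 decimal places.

(-31.19, 9.82)

Leg 1 (313°, 20 nmi): east 20 sin 313° = -14.63, north 20 cos 313° = 13.64
Leg 2 (257°, 17 nmi): east 17 sin 257° = -16.56, north 17 cos 257° = -3.82
Summing: -31.19 nmi east, 9.82 nmi north → (-31.19, 9.82).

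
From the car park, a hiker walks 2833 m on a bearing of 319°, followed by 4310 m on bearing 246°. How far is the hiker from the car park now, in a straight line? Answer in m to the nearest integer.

Leg 1 (319°, 2833 m): east 2833 sin 319° = -1858.62, north 2833 cos 319° = 2138.09
Leg 2 (246°, 4310 m): east 4310 sin 246° = -3937.38, north 4310 cos 246° = -1753.03
Net: -5796.00 east, 385.06 north. Distance = √((-5796.00)² + (385.06)²) = 5808.773 m.

5809 m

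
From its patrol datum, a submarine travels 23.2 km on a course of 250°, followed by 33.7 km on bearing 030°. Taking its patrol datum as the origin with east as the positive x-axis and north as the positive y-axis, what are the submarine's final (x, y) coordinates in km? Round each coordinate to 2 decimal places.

Leg 1 (250°, 23.2 km): east 23.2 sin 250° = -21.80, north 23.2 cos 250° = -7.93
Leg 2 (030°, 33.7 km): east 33.7 sin 30° = 16.85, north 33.7 cos 30° = 29.19
Summing: -4.95 km east, 21.25 km north → (-4.95, 21.25).

(-4.95, 21.25)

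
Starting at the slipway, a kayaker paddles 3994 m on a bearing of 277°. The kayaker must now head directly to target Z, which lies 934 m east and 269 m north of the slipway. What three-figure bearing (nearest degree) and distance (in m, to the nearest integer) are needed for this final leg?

Leg 1 (277°, 3994 m): east 3994 sin 277° = -3964.23, north 3994 cos 277° = 486.75
Current position: (-3964.23, 486.75). Target: (934, 269). Remaining: Δeast = 4898.23, Δnorth = -217.75.
Bearing = atan2(4898.23, -217.75) mod 360° = 92.55°; distance = √((4898.23)² + (-217.75)²) = 4903.067 m.

093°, 4903 m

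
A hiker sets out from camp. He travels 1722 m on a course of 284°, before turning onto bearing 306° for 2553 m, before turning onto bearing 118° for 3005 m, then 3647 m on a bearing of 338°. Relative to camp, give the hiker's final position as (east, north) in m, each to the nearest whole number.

(-2449, 3888)

Leg 1 (284°, 1722 m): east 1722 sin 284° = -1670.85, north 1722 cos 284° = 416.59
Leg 2 (306°, 2553 m): east 2553 sin 306° = -2065.42, north 2553 cos 306° = 1500.62
Leg 3 (118°, 3005 m): east 3005 sin 118° = 2653.26, north 3005 cos 118° = -1410.76
Leg 4 (338°, 3647 m): east 3647 sin 338° = -1366.19, north 3647 cos 338° = 3381.44
Summing: -2449.20 m east, 3887.88 m north → (-2449, 3888).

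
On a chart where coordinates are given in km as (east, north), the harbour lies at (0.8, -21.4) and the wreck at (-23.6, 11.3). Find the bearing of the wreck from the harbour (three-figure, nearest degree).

323°

Δeast = -23.6 − 0.8 = -24.40; Δnorth = 11.3 − -21.4 = 32.70.
Bearing = atan2(Δeast, Δnorth) mod 360° = 323.27° ≈ 323°.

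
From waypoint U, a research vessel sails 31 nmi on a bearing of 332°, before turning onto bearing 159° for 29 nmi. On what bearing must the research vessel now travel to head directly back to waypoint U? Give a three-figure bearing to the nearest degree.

094°

Leg 1 (332°, 31 nmi): east 31 sin 332° = -14.55, north 31 cos 332° = 27.37
Leg 2 (159°, 29 nmi): east 29 sin 159° = 10.39, north 29 cos 159° = -27.07
Net displacement: -4.16 east, 0.30 north. Direction back to start is (4.16, -0.30): bearing = atan2(4.16, -0.30) mod 360° = 94.09° ≈ 094°.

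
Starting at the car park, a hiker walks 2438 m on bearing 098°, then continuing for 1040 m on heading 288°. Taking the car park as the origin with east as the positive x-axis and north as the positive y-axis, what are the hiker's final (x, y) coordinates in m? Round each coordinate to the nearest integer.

(1425, -18)

Leg 1 (098°, 2438 m): east 2438 sin 98° = 2414.27, north 2438 cos 98° = -339.30
Leg 2 (288°, 1040 m): east 1040 sin 288° = -989.10, north 1040 cos 288° = 321.38
Summing: 1425.17 m east, -17.93 m north → (1425, -18).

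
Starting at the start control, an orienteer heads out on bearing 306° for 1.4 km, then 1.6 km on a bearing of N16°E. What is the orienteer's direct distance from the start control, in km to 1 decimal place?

2.5 km

Leg 1 (306°, 1.4 km): east 1.4 sin 306° = -1.13, north 1.4 cos 306° = 0.82
Leg 2 (N16°E, 1.6 km): east 1.6 sin 16° = 0.44, north 1.6 cos 16° = 1.54
Net: -0.69 east, 2.36 north. Distance = √((-0.69)² + (2.36)²) = 2.460 km.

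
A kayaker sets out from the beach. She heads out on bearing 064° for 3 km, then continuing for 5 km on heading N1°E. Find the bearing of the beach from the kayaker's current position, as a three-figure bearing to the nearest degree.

204°

Leg 1 (064°, 3 km): east 3 sin 64° = 2.70, north 3 cos 64° = 1.32
Leg 2 (N1°E, 5 km): east 5 sin 1° = 0.09, north 5 cos 1° = 5.00
Net displacement: 2.78 east, 6.31 north. Direction back to start is (-2.78, -6.31): bearing = atan2(-2.78, -6.31) mod 360° = 203.79° ≈ 204°.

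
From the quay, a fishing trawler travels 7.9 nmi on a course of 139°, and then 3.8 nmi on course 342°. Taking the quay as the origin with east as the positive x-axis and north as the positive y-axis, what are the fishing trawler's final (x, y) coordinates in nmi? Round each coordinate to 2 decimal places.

(4.01, -2.35)

Leg 1 (139°, 7.9 nmi): east 7.9 sin 139° = 5.18, north 7.9 cos 139° = -5.96
Leg 2 (342°, 3.8 nmi): east 3.8 sin 342° = -1.17, north 3.8 cos 342° = 3.61
Summing: 4.01 nmi east, -2.35 nmi north → (4.01, -2.35).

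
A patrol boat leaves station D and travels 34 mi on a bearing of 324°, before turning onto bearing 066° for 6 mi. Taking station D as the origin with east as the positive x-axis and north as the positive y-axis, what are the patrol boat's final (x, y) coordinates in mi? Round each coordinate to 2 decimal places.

(-14.50, 29.95)

Leg 1 (324°, 34 mi): east 34 sin 324° = -19.98, north 34 cos 324° = 27.51
Leg 2 (066°, 6 mi): east 6 sin 66° = 5.48, north 6 cos 66° = 2.44
Summing: -14.50 mi east, 29.95 mi north → (-14.50, 29.95).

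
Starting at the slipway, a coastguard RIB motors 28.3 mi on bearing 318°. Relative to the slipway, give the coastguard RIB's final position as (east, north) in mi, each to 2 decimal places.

Leg 1 (318°, 28.3 mi): east 28.3 sin 318° = -18.94, north 28.3 cos 318° = 21.03
Summing: -18.94 mi east, 21.03 mi north → (-18.94, 21.03).

(-18.94, 21.03)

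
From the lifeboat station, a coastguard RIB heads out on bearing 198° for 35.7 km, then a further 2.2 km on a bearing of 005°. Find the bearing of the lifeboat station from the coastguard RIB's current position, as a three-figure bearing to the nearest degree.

Leg 1 (198°, 35.7 km): east 35.7 sin 198° = -11.03, north 35.7 cos 198° = -33.95
Leg 2 (005°, 2.2 km): east 2.2 sin 5° = 0.19, north 2.2 cos 5° = 2.19
Net displacement: -10.84 east, -31.76 north. Direction back to start is (10.84, 31.76): bearing = atan2(10.84, 31.76) mod 360° = 18.84° ≈ 019°.

019°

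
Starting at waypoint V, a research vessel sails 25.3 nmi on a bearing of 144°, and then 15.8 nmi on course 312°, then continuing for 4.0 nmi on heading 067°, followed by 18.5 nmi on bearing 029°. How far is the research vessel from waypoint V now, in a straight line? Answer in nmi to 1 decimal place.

17.6 nmi

Leg 1 (144°, 25.3 nmi): east 25.3 sin 144° = 14.87, north 25.3 cos 144° = -20.47
Leg 2 (312°, 15.8 nmi): east 15.8 sin 312° = -11.74, north 15.8 cos 312° = 10.57
Leg 3 (067°, 4.0 nmi): east 4.0 sin 67° = 3.68, north 4.0 cos 67° = 1.56
Leg 4 (029°, 18.5 nmi): east 18.5 sin 29° = 8.97, north 18.5 cos 29° = 16.18
Net: 15.78 east, 7.85 north. Distance = √((15.78)² + (7.85)²) = 17.624 nmi.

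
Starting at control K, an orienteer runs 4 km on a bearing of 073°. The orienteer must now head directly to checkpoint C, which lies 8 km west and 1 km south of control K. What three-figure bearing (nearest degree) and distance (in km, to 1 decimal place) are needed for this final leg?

260°, 12.0 km

Leg 1 (073°, 4 km): east 4 sin 73° = 3.83, north 4 cos 73° = 1.17
Current position: (3.83, 1.17). Target: (-8, -1). Remaining: Δeast = -11.83, Δnorth = -2.17.
Bearing = atan2(-11.83, -2.17) mod 360° = 259.60°; distance = √((-11.83)² + (-2.17)²) = 12.023 km.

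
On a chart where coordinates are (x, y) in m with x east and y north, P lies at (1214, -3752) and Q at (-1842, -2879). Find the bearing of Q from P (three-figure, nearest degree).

Δeast = -1842 − 1214 = -3056.00; Δnorth = -2879 − -3752 = 873.00.
Bearing = atan2(Δeast, Δnorth) mod 360° = 285.94° ≈ 286°.

286°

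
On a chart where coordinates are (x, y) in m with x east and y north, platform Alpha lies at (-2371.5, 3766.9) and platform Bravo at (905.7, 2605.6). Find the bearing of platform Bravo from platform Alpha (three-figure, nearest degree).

110°

Δeast = 905.7 − -2371.5 = 3277.20; Δnorth = 2605.6 − 3766.9 = -1161.30.
Bearing = atan2(Δeast, Δnorth) mod 360° = 109.51° ≈ 110°.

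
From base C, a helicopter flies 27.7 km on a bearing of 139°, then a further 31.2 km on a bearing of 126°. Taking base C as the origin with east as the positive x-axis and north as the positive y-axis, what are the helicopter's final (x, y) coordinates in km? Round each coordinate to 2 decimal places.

(43.41, -39.24)

Leg 1 (139°, 27.7 km): east 27.7 sin 139° = 18.17, north 27.7 cos 139° = -20.91
Leg 2 (126°, 31.2 km): east 31.2 sin 126° = 25.24, north 31.2 cos 126° = -18.34
Summing: 43.41 km east, -39.24 km north → (43.41, -39.24).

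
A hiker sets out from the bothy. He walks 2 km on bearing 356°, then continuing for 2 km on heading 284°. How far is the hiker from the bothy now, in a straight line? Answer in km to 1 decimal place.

Leg 1 (356°, 2 km): east 2 sin 356° = -0.14, north 2 cos 356° = 2.00
Leg 2 (284°, 2 km): east 2 sin 284° = -1.94, north 2 cos 284° = 0.48
Net: -2.08 east, 2.48 north. Distance = √((-2.08)² + (2.48)²) = 3.236 km.

3.2 km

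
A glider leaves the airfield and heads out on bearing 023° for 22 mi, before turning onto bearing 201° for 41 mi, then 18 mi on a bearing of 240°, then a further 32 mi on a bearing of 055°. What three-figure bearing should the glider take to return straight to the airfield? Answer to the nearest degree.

Leg 1 (023°, 22 mi): east 22 sin 23° = 8.60, north 22 cos 23° = 20.25
Leg 2 (201°, 41 mi): east 41 sin 201° = -14.69, north 41 cos 201° = -38.28
Leg 3 (240°, 18 mi): east 18 sin 240° = -15.59, north 18 cos 240° = -9.00
Leg 4 (055°, 32 mi): east 32 sin 55° = 26.21, north 32 cos 55° = 18.35
Net displacement: 4.53 east, -8.67 north. Direction back to start is (-4.53, 8.67): bearing = atan2(-4.53, 8.67) mod 360° = 332.43° ≈ 332°.

332°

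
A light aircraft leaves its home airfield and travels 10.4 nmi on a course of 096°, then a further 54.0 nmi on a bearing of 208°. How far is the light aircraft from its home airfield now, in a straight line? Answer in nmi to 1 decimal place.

51.0 nmi

Leg 1 (096°, 10.4 nmi): east 10.4 sin 96° = 10.34, north 10.4 cos 96° = -1.09
Leg 2 (208°, 54.0 nmi): east 54.0 sin 208° = -25.35, north 54.0 cos 208° = -47.68
Net: -15.01 east, -48.77 north. Distance = √((-15.01)² + (-48.77)²) = 51.024 nmi.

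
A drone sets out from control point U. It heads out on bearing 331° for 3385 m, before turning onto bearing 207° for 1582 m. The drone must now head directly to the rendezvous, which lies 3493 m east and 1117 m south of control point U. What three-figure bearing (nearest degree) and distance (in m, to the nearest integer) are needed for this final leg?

Leg 1 (331°, 3385 m): east 3385 sin 331° = -1641.08, north 3385 cos 331° = 2960.59
Leg 2 (207°, 1582 m): east 1582 sin 207° = -718.21, north 1582 cos 207° = -1409.57
Current position: (-2359.29, 1551.02). Target: (3493, -1117). Remaining: Δeast = 5852.29, Δnorth = -2668.02.
Bearing = atan2(5852.29, -2668.02) mod 360° = 114.51°; distance = √((5852.29)² + (-2668.02)²) = 6431.768 m.

115°, 6432 m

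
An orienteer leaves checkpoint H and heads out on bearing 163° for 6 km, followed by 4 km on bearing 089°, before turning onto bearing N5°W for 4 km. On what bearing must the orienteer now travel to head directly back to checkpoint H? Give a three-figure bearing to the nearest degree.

287°

Leg 1 (163°, 6 km): east 6 sin 163° = 1.75, north 6 cos 163° = -5.74
Leg 2 (089°, 4 km): east 4 sin 89° = 4.00, north 4 cos 89° = 0.07
Leg 3 (N5°W, 4 km): east 4 sin 355° = -0.35, north 4 cos 355° = 3.98
Net displacement: 5.40 east, -1.68 north. Direction back to start is (-5.40, 1.68): bearing = atan2(-5.40, 1.68) mod 360° = 287.30° ≈ 287°.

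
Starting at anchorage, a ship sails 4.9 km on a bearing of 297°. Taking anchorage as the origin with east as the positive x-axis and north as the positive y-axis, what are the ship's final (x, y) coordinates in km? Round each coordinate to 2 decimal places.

(-4.37, 2.22)

Leg 1 (297°, 4.9 km): east 4.9 sin 297° = -4.37, north 4.9 cos 297° = 2.22
Summing: -4.37 km east, 2.22 km north → (-4.37, 2.22).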